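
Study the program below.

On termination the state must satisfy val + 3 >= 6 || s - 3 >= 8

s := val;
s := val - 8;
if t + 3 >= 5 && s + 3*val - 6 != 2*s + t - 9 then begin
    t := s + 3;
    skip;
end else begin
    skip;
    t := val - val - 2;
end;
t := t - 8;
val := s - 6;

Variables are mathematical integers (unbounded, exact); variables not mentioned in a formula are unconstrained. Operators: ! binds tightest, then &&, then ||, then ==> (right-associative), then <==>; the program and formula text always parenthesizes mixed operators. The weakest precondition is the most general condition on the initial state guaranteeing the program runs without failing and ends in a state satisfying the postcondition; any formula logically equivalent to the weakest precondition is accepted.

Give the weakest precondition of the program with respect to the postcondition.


Working backward. After the program, the postcondition val + 3 >= 6 || s - 3 >= 8 must hold; in canonical form it is val >= 3 || s >= 11.
Before val := s - 6: s >= 9 || s >= 11
Before t := t - 8: s >= 9 || s >= 11
Then branch requires s >= 9 || s >= 11; else branch requires s >= 9 || s >= 11.
Before the if: ((t >= 2 && 3*val != s + t - 3) ==> (s >= 9 || s >= 11)) && ((!(t >= 2 && 3*val != s + t - 3)) ==> (s >= 9 || s >= 11))
Before s := val - 8: ((t >= 2 && 2*val != t - 11) ==> (val >= 17 || val >= 19)) && ((!(t >= 2 && 2*val != t - 11)) ==> (val >= 17 || val >= 19))
Before s := val: ((t >= 2 && 2*val != t - 11) ==> (val >= 17 || val >= 19)) && ((!(t >= 2 && 2*val != t - 11)) ==> (val >= 17 || val >= 19))
Answer: WP = ((t >= 2 && 2*val != t - 11) ==> (val >= 17 || val >= 19)) && ((!(t >= 2 && 2*val != t - 11)) ==> (val >= 17 || val >= 19))


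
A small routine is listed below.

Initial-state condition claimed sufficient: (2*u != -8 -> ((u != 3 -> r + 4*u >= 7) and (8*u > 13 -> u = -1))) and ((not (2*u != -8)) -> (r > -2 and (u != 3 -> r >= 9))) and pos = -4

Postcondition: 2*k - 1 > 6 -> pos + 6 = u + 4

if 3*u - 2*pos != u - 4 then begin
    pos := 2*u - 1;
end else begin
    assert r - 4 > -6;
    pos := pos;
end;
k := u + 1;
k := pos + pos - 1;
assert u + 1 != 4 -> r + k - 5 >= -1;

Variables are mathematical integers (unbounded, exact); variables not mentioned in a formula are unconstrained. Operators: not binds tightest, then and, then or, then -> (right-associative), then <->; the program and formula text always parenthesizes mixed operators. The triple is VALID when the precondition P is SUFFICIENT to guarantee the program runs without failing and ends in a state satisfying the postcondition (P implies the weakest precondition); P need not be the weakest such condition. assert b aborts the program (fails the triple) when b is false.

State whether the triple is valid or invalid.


Working backward. After the program, the postcondition 2*k - 1 > 6 -> pos + 6 = u + 4 must hold; in canonical form it is 2*k > 7 -> pos = u - 2.
Before assert u + 1 != 4 -> r + k - 5 >= -1: (u != 3 -> k + r >= 4) and (2*k > 7 -> pos = u - 2)
Before k := pos + pos - 1: (u != 3 -> 2*pos + r >= 5) and (4*pos > 9 -> pos = u - 2)
Before k := u + 1: (u != 3 -> 2*pos + r >= 5) and (4*pos > 9 -> pos = u - 2)
Then branch requires (u != 3 -> r + 4*u >= 7) and (8*u > 13 -> u = -1); else branch requires r > -2 and (u != 3 -> 2*pos + r >= 5) and (4*pos > 9 -> pos = u - 2).
Before the if: (2*u != 2*pos - 4 -> ((u != 3 -> r + 4*u >= 7) and (8*u > 13 -> u = -1))) and ((not (2*u != 2*pos - 4)) -> (r > -2 and (u != 3 -> 2*pos + r >= 5) and (4*pos > 9 -> pos = u - 2)))
The weakest precondition is (2*u != 2*pos - 4 -> ((u != 3 -> r + 4*u >= 7) and (8*u > 13 -> u = -1))) and ((not (2*u != 2*pos - 4)) -> (r > -2 and (u != 3 -> 2*pos + r >= 5) and (4*pos > 9 -> pos = u - 2))).
Check whether (2*u != -8 -> ((u != 3 -> r + 4*u >= 7) and (8*u > 13 -> u = -1))) and ((not (2*u != -8)) -> (r > -2 and (u != 3 -> r >= 9))) and pos = -4 implies it.
Countermodel: at the initial state pos = -4, r = 12, u = -4, the precondition holds but the weakest precondition fails.
Answer: invalid


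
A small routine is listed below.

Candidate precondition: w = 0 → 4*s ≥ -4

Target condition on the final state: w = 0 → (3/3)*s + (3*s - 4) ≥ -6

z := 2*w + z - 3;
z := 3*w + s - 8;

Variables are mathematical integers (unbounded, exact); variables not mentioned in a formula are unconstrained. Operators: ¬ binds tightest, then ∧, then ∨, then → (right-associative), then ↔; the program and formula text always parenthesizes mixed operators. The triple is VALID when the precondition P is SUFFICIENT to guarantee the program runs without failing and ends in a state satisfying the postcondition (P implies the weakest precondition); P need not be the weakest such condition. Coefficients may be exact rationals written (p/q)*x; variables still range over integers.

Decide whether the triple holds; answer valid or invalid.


Working backward. After the program, the postcondition w = 0 → (3/3)*s + (3*s - 4) ≥ -6 must hold; in canonical form it is w = 0 → 4*s ≥ -2.
Before z := 3*w + s - 8: w = 0 → 4*s ≥ -2
Before z := 2*w + z - 3: w = 0 → 4*s ≥ -2
The weakest precondition is w = 0 → 4*s ≥ -2.
Check whether w = 0 → 4*s ≥ -4 implies it.
Countermodel: at the initial state s = -1, w = 0, the precondition holds but the weakest precondition fails.
Answer: invalid


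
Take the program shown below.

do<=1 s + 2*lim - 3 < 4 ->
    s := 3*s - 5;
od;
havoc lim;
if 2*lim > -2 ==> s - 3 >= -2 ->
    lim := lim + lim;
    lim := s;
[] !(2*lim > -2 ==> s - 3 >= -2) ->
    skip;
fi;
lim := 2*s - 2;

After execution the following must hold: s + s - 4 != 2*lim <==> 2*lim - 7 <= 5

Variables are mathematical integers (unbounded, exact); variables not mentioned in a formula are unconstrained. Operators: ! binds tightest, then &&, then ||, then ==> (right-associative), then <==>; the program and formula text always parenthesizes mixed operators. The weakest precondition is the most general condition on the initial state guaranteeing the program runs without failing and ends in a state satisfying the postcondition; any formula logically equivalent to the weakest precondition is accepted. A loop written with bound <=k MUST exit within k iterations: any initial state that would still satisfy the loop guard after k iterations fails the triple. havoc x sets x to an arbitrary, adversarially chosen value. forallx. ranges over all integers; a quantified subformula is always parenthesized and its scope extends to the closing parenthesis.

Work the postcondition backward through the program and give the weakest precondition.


Working backward. After the program, the postcondition s + s - 4 != 2*lim <==> 2*lim - 7 <= 5 must hold; in canonical form it is 2*s != 2*lim + 4 <==> 2*lim <= 12.
Before lim := 2*s - 2: 2*s != 0 <==> 4*s <= 16
Then branch requires 2*s != 0 <==> 4*s <= 16; else branch requires 2*s != 0 <==> 4*s <= 16.
Before the if: ((2*lim > -2 ==> s >= 1) ==> (2*s != 0 <==> 4*s <= 16)) && ((!(2*lim > -2 ==> s >= 1)) ==> (2*s != 0 <==> 4*s <= 16))
Before havoc lim: forall lim_1. (((2*lim_1 > -2 ==> s >= 1) ==> (2*s != 0 <==> 4*s <= 16)) && ((!(2*lim_1 > -2 ==> s >= 1)) ==> (2*s != 0 <==> 4*s <= 16)))
Before the loop (bound <=1), unroll the exhaustion recursion (WP_0 = exit-now case; WP_j = one more guarded iteration, up to j = 1):
  WP_0: (!(2*lim + s < 7)) && (forall lim_1. (((2*lim_1 > -2 ==> s >= 1) ==> (2*s != 0 <==> 4*s <= 16)) && ((!(2*lim_1 > -2 ==> s >= 1)) ==> (2*s != 0 <==> 4*s <= 16))))
  WP_1: (2*lim + s < 7 ==> ((!(2*lim + 3*s < 12)) && (forall lim_1. (((2*lim_1 > -2 ==> 3*s >= 6) ==> (6*s != 10 <==> 12*s <= 36)) && ((!(2*lim_1 > -2 ==> 3*s >= 6)) ==> (6*s != 10 <==> 12*s <= 36)))))) && ((!(2*lim + s < 7)) ==> (forall lim_1. (((2*lim_1 > -2 ==> s >= 1) ==> (2*s != 0 <==> 4*s <= 16)) && ((!(2*lim_1 > -2 ==> s >= 1)) ==> (2*s != 0 <==> 4*s <= 16)))))
So before the loop: (2*lim + s < 7 ==> ((!(2*lim + 3*s < 12)) && (forall lim_1. (((2*lim_1 > -2 ==> 3*s >= 6) ==> (6*s != 10 <==> 12*s <= 36)) && ((!(2*lim_1 > -2 ==> 3*s >= 6)) ==> (6*s != 10 <==> 12*s <= 36)))))) && ((!(2*lim + s < 7)) ==> (forall lim_1. (((2*lim_1 > -2 ==> s >= 1) ==> (2*s != 0 <==> 4*s <= 16)) && ((!(2*lim_1 > -2 ==> s >= 1)) ==> (2*s != 0 <==> 4*s <= 16)))))
Answer: WP = (2*lim + s < 7 ==> ((!(2*lim + 3*s < 12)) && (forall lim_1. (((2*lim_1 > -2 ==> 3*s >= 6) ==> (6*s != 10 <==> 12*s <= 36)) && ((!(2*lim_1 > -2 ==> 3*s >= 6)) ==> (6*s != 10 <==> 12*s <= 36)))))) && ((!(2*lim + s < 7)) ==> (forall lim_1. (((2*lim_1 > -2 ==> s >= 1) ==> (2*s != 0 <==> 4*s <= 16)) && ((!(2*lim_1 > -2 ==> s >= 1)) ==> (2*s != 0 <==> 4*s <= 16)))))


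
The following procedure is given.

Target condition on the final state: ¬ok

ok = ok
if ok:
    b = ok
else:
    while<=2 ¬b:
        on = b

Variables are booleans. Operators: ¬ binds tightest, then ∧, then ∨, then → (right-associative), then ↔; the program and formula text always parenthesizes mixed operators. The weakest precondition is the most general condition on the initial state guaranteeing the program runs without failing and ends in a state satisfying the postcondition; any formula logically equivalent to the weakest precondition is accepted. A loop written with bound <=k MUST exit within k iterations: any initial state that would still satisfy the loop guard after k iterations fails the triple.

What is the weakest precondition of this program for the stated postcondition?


Working backward. After the program, ¬ok must hold.
Then branch requires ¬ok; else branch requires ((¬b) → (((¬b) → (b ∧ (¬ok))) ∧ (b → (¬ok)))) ∧ (b → (¬ok)).
Before the if: (ok → (¬ok)) ∧ ((¬ok) → (((¬b) → (((¬b) → (b ∧ (¬ok))) ∧ (b → (¬ok)))) ∧ (b → (¬ok))))
Before ok := ok: (ok → (¬ok)) ∧ ((¬ok) → (((¬b) → (((¬b) → (b ∧ (¬ok))) ∧ (b → (¬ok)))) ∧ (b → (¬ok))))
Answer: WP = (ok → (¬ok)) ∧ ((¬ok) → (((¬b) → (((¬b) → (b ∧ (¬ok))) ∧ (b → (¬ok)))) ∧ (b → (¬ok))))


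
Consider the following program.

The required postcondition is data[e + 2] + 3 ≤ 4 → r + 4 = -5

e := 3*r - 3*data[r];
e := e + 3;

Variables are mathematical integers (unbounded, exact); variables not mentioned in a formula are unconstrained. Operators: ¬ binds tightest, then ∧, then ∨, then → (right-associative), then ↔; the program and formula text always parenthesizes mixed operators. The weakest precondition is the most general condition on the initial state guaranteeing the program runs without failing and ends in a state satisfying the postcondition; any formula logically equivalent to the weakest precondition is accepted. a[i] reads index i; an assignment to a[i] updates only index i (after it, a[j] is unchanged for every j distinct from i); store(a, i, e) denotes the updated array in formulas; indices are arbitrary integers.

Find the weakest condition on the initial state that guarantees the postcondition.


Working backward. After the program, the postcondition data[e + 2] + 3 ≤ 4 → r + 4 = -5 must hold; in canonical form it is data[e + 2] ≤ 1 → r = -9.
Before e := e + 3: data[e + 5] ≤ 1 → r = -9
Before e := 3*r - 3*data[r]: data[-3*data[r] + 3*r + 5] ≤ 1 → r = -9
Answer: WP = data[-3*data[r] + 3*r + 5] ≤ 1 → r = -9


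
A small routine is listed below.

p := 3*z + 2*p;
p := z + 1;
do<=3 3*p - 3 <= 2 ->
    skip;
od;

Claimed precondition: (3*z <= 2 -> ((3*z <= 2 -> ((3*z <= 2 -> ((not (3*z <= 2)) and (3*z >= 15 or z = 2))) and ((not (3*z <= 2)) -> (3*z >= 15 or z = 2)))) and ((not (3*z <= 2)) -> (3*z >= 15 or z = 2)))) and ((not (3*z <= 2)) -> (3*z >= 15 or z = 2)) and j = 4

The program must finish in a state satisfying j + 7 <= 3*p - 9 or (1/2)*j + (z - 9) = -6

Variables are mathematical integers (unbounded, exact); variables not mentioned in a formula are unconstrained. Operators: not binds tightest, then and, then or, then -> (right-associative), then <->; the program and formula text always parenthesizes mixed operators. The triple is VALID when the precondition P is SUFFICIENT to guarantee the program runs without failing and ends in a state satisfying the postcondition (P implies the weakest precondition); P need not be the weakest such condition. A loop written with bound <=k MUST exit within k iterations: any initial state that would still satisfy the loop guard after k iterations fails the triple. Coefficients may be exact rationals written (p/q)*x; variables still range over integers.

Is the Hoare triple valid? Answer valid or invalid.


Working backward. After the program, the postcondition j + 7 <= 3*p - 9 or (1/2)*j + (z - 9) = -6 must hold; in canonical form it is j <= 3*p - 16 or (1/2)*j + z = 3.
Before the loop (bound <=3), unroll the exhaustion recursion (WP_0 = exit-now case; WP_j = one more guarded iteration, up to j = 3):
  WP_0: (not (3*p <= 5)) and (j <= 3*p - 16 or (1/2)*j + z = 3)
  WP_1: (3*p <= 5 -> ((not (3*p <= 5)) and (j <= 3*p - 16 or (1/2)*j + z = 3))) and ((not (3*p <= 5)) -> (j <= 3*p - 16 or (1/2)*j + z = 3))
  WP_2: (3*p <= 5 -> ((3*p <= 5 -> ((not (3*p <= 5)) and (j <= 3*p - 16 or (1/2)*j + z = 3))) and ((not (3*p <= 5)) -> (j <= 3*p - 16 or (1/2)*j + z = 3)))) and ((not (3*p <= 5)) -> (j <= 3*p - 16 or (1/2)*j + z = 3))
  WP_3: (3*p <= 5 -> ((3*p <= 5 -> ((3*p <= 5 -> ((not (3*p <= 5)) and (j <= 3*p - 16 or (1/2)*j + z = 3))) and ((not (3*p <= 5)) -> (j <= 3*p - 16 or (1/2)*j + z = 3)))) and ((not (3*p <= 5)) -> (j <= 3*p - 16 or (1/2)*j + z = 3)))) and ((not (3*p <= 5)) -> (j <= 3*p - 16 or (1/2)*j + z = 3))
So before the loop: (3*p <= 5 -> ((3*p <= 5 -> ((3*p <= 5 -> ((not (3*p <= 5)) and (j <= 3*p - 16 or (1/2)*j + z = 3))) and ((not (3*p <= 5)) -> (j <= 3*p - 16 or (1/2)*j + z = 3)))) and ((not (3*p <= 5)) -> (j <= 3*p - 16 or (1/2)*j + z = 3)))) and ((not (3*p <= 5)) -> (j <= 3*p - 16 or (1/2)*j + z = 3))
Before p := z + 1: (3*z <= 2 -> ((3*z <= 2 -> ((3*z <= 2 -> ((not (3*z <= 2)) and (j <= 3*z - 13 or (1/2)*j + z = 3))) and ((not (3*z <= 2)) -> (j <= 3*z - 13 or (1/2)*j + z = 3)))) and ((not (3*z <= 2)) -> (j <= 3*z - 13 or (1/2)*j + z = 3)))) and ((not (3*z <= 2)) -> (j <= 3*z - 13 or (1/2)*j + z = 3))
Before p := 3*z + 2*p: (3*z <= 2 -> ((3*z <= 2 -> ((3*z <= 2 -> ((not (3*z <= 2)) and (j <= 3*z - 13 or (1/2)*j + z = 3))) and ((not (3*z <= 2)) -> (j <= 3*z - 13 or (1/2)*j + z = 3)))) and ((not (3*z <= 2)) -> (j <= 3*z - 13 or (1/2)*j + z = 3)))) and ((not (3*z <= 2)) -> (j <= 3*z - 13 or (1/2)*j + z = 3))
The weakest precondition is (3*z <= 2 -> ((3*z <= 2 -> ((3*z <= 2 -> ((not (3*z <= 2)) and (j <= 3*z - 13 or (1/2)*j + z = 3))) and ((not (3*z <= 2)) -> (j <= 3*z - 13 or (1/2)*j + z = 3)))) and ((not (3*z <= 2)) -> (j <= 3*z - 13 or (1/2)*j + z = 3)))) and ((not (3*z <= 2)) -> (j <= 3*z - 13 or (1/2)*j + z = 3)).
Check whether (3*z <= 2 -> ((3*z <= 2 -> ((3*z <= 2 -> ((not (3*z <= 2)) and (3*z >= 15 or z = 2))) and ((not (3*z <= 2)) -> (3*z >= 15 or z = 2)))) and ((not (3*z <= 2)) -> (3*z >= 15 or z = 2)))) and ((not (3*z <= 2)) -> (3*z >= 15 or z = 2)) and j = 4 implies it.
Countermodel: at the initial state j = 4, z = 2, the precondition holds but the weakest precondition fails.
Answer: invalid


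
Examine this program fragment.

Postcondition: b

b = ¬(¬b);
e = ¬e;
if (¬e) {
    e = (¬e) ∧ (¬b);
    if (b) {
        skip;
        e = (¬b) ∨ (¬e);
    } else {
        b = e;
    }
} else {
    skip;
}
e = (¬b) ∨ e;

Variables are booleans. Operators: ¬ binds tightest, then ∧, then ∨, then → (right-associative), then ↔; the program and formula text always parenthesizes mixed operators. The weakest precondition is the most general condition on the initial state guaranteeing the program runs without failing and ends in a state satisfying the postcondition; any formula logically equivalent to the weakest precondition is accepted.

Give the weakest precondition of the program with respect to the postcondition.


Working backward. After the program, b must hold.
Before e := (¬b) ∨ e: b
Then branch requires (¬b) → ((¬e) ∧ (¬b)); else branch requires b.
Before the if: ((¬e) → ((¬b) → ((¬e) ∧ (¬b)))) ∧ (e → b)
Before e := ¬e: (e → ((¬b) → (e ∧ (¬b)))) ∧ ((¬e) → b)
Before b := ¬(¬b): (e → ((¬b) → (e ∧ (¬b)))) ∧ ((¬e) → b)
Answer: WP = (e → ((¬b) → (e ∧ (¬b)))) ∧ ((¬e) → b)


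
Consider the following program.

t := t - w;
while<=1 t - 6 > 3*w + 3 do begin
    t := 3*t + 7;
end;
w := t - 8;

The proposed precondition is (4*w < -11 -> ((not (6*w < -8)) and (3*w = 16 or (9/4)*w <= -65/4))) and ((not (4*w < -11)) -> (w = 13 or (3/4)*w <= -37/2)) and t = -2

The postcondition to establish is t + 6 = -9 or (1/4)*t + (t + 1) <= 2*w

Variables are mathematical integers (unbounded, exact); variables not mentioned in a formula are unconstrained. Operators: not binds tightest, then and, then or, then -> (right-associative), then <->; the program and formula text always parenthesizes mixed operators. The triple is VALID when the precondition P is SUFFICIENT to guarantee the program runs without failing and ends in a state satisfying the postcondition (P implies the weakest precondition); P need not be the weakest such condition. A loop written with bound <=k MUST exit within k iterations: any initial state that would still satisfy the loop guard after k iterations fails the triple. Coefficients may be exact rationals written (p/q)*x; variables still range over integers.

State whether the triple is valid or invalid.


Working backward. After the program, the postcondition t + 6 = -9 or (1/4)*t + (t + 1) <= 2*w must hold; in canonical form it is t = -15 or (5/4)*t <= 2*w - 1.
Before w := t - 8: t = -15 or (3/4)*t >= 17
Before the loop (bound <=1), unroll the exhaustion recursion (WP_0 = exit-now case; WP_j = one more guarded iteration, up to j = 1):
  WP_0: (not (t > 3*w + 9)) and (t = -15 or (3/4)*t >= 17)
  WP_1: (t > 3*w + 9 -> ((not (3*t > 3*w + 2)) and (3*t = -22 or (9/4)*t >= 47/4))) and ((not (t > 3*w + 9)) -> (t = -15 or (3/4)*t >= 17))
So before the loop: (t > 3*w + 9 -> ((not (3*t > 3*w + 2)) and (3*t = -22 or (9/4)*t >= 47/4))) and ((not (t > 3*w + 9)) -> (t = -15 or (3/4)*t >= 17))
Before t := t - w: (t > 4*w + 9 -> ((not (3*t > 6*w + 2)) and (3*t = 3*w - 22 or (9/4)*t >= (9/4)*w + 47/4))) and ((not (t > 4*w + 9)) -> (t = w - 15 or (3/4)*t >= (3/4)*w + 17))
The weakest precondition is (t > 4*w + 9 -> ((not (3*t > 6*w + 2)) and (3*t = 3*w - 22 or (9/4)*t >= (9/4)*w + 47/4))) and ((not (t > 4*w + 9)) -> (t = w - 15 or (3/4)*t >= (3/4)*w + 17)).
Check whether (4*w < -11 -> ((not (6*w < -8)) and (3*w = 16 or (9/4)*w <= -65/4))) and ((not (4*w < -11)) -> (w = 13 or (3/4)*w <= -37/2)) and t = -2 implies it.
Every state satisfying the precondition satisfies the weakest precondition: the implication holds.
Answer: valid


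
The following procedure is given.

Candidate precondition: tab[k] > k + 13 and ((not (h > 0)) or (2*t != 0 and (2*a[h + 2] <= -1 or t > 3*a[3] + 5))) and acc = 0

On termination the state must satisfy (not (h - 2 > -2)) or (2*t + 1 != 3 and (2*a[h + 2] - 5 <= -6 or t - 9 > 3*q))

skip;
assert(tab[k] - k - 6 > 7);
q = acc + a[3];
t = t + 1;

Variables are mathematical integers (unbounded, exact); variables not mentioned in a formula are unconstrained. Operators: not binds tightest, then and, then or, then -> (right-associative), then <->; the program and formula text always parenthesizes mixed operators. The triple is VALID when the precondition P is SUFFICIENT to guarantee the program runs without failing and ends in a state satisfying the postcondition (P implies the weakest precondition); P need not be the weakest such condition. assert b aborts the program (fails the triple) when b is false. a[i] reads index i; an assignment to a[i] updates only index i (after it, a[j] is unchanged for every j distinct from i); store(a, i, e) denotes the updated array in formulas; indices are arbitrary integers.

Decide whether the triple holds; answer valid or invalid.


Working backward. After the program, the postcondition (not (h - 2 > -2)) or (2*t + 1 != 3 and (2*a[h + 2] - 5 <= -6 or t - 9 > 3*q)) must hold; in canonical form it is (not (h > 0)) or (2*t != 2 and (2*a[h + 2] <= -1 or t > 3*q + 9)).
Before t := t + 1: (not (h > 0)) or (2*t != 0 and (2*a[h + 2] <= -1 or t > 3*q + 8))
Before q := acc + a[3]: (not (h > 0)) or (2*t != 0 and (2*a[h + 2] <= -1 or t > 3*a[3] + 3*acc + 8))
Before assert tab[k] - k - 6 > 7: tab[k] > k + 13 and ((not (h > 0)) or (2*t != 0 and (2*a[h + 2] <= -1 or t > 3*a[3] + 3*acc + 8)))
Before skip: tab[k] > k + 13 and ((not (h > 0)) or (2*t != 0 and (2*a[h + 2] <= -1 or t > 3*a[3] + 3*acc + 8)))
The weakest precondition is tab[k] > k + 13 and ((not (h > 0)) or (2*t != 0 and (2*a[h + 2] <= -1 or t > 3*a[3] + 3*acc + 8))).
Check whether tab[k] > k + 13 and ((not (h > 0)) or (2*t != 0 and (2*a[h + 2] <= -1 or t > 3*a[3] + 5))) and acc = 0 implies it.
Countermodel: at the initial state a = {[-13] = 0, [3] = -3, [15524] = 0, elsewhere 0}, acc = 0, h = 15522, k = -13, t = -3, tab = {[-13] = 1, [3] = 1, [15524] = 1, elsewhere 1}, the precondition holds but the weakest precondition fails.
Answer: invalid


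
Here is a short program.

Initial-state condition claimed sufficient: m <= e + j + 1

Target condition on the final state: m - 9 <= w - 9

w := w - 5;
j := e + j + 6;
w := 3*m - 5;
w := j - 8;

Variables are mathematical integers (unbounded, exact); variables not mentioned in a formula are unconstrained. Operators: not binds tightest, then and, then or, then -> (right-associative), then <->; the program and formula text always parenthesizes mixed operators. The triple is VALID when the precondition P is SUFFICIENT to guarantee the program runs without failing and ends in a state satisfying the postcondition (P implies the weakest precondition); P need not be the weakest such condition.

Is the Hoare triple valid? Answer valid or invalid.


Working backward. After the program, the postcondition m - 9 <= w - 9 must hold; in canonical form it is m <= w.
Before w := j - 8: m <= j - 8
Before w := 3*m - 5: m <= j - 8
Before j := e + j + 6: m <= e + j - 2
Before w := w - 5: m <= e + j - 2
The weakest precondition is m <= e + j - 2.
Check whether m <= e + j + 1 implies it.
Countermodel: at the initial state e = 0, j = 0, m = 0, the precondition holds but the weakest precondition fails.
Answer: invalid


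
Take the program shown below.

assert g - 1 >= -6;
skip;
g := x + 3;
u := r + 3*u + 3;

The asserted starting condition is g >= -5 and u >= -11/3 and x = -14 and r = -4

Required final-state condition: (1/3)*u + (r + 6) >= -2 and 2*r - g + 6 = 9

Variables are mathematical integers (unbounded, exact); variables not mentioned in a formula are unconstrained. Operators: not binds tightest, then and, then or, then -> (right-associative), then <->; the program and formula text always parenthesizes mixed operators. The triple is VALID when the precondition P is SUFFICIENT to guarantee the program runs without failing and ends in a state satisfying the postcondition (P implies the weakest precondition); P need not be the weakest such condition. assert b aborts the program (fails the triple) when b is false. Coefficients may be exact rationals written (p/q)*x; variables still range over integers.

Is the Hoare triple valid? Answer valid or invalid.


Working backward. After the program, the postcondition (1/3)*u + (r + 6) >= -2 and 2*r - g + 6 = 9 must hold; in canonical form it is r + (1/3)*u >= -8 and 2*r = g + 3.
Before u := r + 3*u + 3: (4/3)*r + u >= -9 and 2*r = g + 3
Before g := x + 3: (4/3)*r + u >= -9 and 2*r = x + 6
Before skip: (4/3)*r + u >= -9 and 2*r = x + 6
Before assert g - 1 >= -6: g >= -5 and (4/3)*r + u >= -9 and 2*r = x + 6
The weakest precondition is g >= -5 and (4/3)*r + u >= -9 and 2*r = x + 6.
Check whether g >= -5 and u >= -11/3 and x = -14 and r = -4 implies it.
Every state satisfying the precondition satisfies the weakest precondition: the implication holds.
Answer: valid


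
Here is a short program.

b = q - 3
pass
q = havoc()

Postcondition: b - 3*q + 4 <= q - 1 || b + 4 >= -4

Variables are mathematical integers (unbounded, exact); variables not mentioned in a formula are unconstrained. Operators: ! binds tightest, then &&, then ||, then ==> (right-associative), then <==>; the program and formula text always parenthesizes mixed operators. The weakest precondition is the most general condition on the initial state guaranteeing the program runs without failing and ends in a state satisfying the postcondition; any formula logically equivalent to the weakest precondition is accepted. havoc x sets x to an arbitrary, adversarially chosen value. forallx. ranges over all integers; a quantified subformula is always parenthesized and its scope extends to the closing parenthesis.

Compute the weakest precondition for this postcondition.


Working backward. After the program, the postcondition b - 3*q + 4 <= q - 1 || b + 4 >= -4 must hold; in canonical form it is b <= 4*q - 5 || b >= -8.
Before havoc q: forall q_1. (b <= 4*q_1 - 5 || b >= -8)
Before skip: forall q_1. (b <= 4*q_1 - 5 || b >= -8)
Before b := q - 3: forall q_1. (q <= 4*q_1 - 2 || q >= -5)
Answer: WP = forall q_1. (q <= 4*q_1 - 2 || q >= -5)


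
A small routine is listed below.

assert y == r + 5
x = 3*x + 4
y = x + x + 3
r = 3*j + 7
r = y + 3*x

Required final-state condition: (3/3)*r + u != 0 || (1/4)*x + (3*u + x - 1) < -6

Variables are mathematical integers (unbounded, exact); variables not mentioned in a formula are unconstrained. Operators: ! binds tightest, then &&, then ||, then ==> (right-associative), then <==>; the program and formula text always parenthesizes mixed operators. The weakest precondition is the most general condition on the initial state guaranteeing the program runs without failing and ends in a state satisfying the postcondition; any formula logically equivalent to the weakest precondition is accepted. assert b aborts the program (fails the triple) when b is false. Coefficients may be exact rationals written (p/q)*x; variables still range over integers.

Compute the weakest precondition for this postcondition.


Working backward. After the program, the postcondition (3/3)*r + u != 0 || (1/4)*x + (3*u + x - 1) < -6 must hold; in canonical form it is r + u != 0 || 3*u + (5/4)*x < -5.
Before r := y + 3*x: u + 3*x + y != 0 || 3*u + (5/4)*x < -5
Before r := 3*j + 7: u + 3*x + y != 0 || 3*u + (5/4)*x < -5
Before y := x + x + 3: u + 5*x != -3 || 3*u + (5/4)*x < -5
Before x := 3*x + 4: u + 15*x != -23 || 3*u + (15/4)*x < -10
Before assert y == r + 5: y == r + 5 && (u + 15*x != -23 || 3*u + (15/4)*x < -10)
Answer: WP = y == r + 5 && (u + 15*x != -23 || 3*u + (15/4)*x < -10)


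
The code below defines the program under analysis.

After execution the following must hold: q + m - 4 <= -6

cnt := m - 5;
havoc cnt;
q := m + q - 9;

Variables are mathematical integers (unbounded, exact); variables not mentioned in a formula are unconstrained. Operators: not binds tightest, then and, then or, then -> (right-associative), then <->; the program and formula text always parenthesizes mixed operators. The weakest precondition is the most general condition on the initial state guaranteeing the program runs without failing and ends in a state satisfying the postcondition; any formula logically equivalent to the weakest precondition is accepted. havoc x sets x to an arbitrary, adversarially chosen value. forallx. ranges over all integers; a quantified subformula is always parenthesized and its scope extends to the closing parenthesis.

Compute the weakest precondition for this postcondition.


Working backward. After the program, the postcondition q + m - 4 <= -6 must hold; in canonical form it is m + q <= -2.
Before q := m + q - 9: 2*m + q <= 7
Before havoc cnt: 2*m + q <= 7
Before cnt := m - 5: 2*m + q <= 7
Answer: WP = 2*m + q <= 7


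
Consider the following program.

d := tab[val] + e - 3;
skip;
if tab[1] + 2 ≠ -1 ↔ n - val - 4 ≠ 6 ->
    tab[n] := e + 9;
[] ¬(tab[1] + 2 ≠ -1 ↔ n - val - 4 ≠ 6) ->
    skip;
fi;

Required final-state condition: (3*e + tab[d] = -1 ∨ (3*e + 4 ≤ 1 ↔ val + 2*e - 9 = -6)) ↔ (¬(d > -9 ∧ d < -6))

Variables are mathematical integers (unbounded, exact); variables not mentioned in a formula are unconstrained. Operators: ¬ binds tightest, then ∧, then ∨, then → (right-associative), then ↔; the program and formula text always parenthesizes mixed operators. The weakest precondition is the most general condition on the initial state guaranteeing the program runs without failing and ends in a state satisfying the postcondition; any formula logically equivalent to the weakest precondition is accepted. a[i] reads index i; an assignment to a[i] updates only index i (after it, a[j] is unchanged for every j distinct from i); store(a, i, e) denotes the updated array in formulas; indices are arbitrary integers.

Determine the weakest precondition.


Working backward. After the program, the postcondition (3*e + tab[d] = -1 ∨ (3*e + 4 ≤ 1 ↔ val + 2*e - 9 = -6)) ↔ (¬(d > -9 ∧ d < -6)) must hold; in canonical form it is (tab[d] + 3*e = -1 ∨ (3*e ≤ -3 ↔ 2*e + val = 3)) ↔ (¬(d > -9 ∧ d < -6)).
Then branch requires (store(tab, n, e + 9)[d] + 3*e = -1 ∨ (3*e ≤ -3 ↔ 2*e + val = 3)) ↔ (¬(d > -9 ∧ d < -6)); else branch requires (tab[d] + 3*e = -1 ∨ (3*e ≤ -3 ↔ 2*e + val = 3)) ↔ (¬(d > -9 ∧ d < -6)).
Before the if: ((tab[1] ≠ -3 ↔ n ≠ val + 10) → ((store(tab, n, e + 9)[d] + 3*e = -1 ∨ (3*e ≤ -3 ↔ 2*e + val = 3)) ↔ (¬(d > -9 ∧ d < -6)))) ∧ ((¬(tab[1] ≠ -3 ↔ n ≠ val + 10)) → ((tab[d] + 3*e = -1 ∨ (3*e ≤ -3 ↔ 2*e + val = 3)) ↔ (¬(d > -9 ∧ d < -6))))
Before skip: ((tab[1] ≠ -3 ↔ n ≠ val + 10) → ((store(tab, n, e + 9)[d] + 3*e = -1 ∨ (3*e ≤ -3 ↔ 2*e + val = 3)) ↔ (¬(d > -9 ∧ d < -6)))) ∧ ((¬(tab[1] ≠ -3 ↔ n ≠ val + 10)) → ((tab[d] + 3*e = -1 ∨ (3*e ≤ -3 ↔ 2*e + val = 3)) ↔ (¬(d > -9 ∧ d < -6))))
Before d := tab[val] + e - 3: ((tab[1] ≠ -3 ↔ n ≠ val + 10) → ((store(tab, n, e + 9)[tab[val] + e - 3] + 3*e = -1 ∨ (3*e ≤ -3 ↔ 2*e + val = 3)) ↔ (¬(tab[val] + e > -6 ∧ tab[val] + e < -3)))) ∧ ((¬(tab[1] ≠ -3 ↔ n ≠ val + 10)) → ((tab[tab[val] + e - 3] + 3*e = -1 ∨ (3*e ≤ -3 ↔ 2*e + val = 3)) ↔ (¬(tab[val] + e > -6 ∧ tab[val] + e < -3))))
Answer: WP = ((tab[1] ≠ -3 ↔ n ≠ val + 10) → ((store(tab, n, e + 9)[tab[val] + e - 3] + 3*e = -1 ∨ (3*e ≤ -3 ↔ 2*e + val = 3)) ↔ (¬(tab[val] + e > -6 ∧ tab[val] + e < -3)))) ∧ ((¬(tab[1] ≠ -3 ↔ n ≠ val + 10)) → ((tab[tab[val] + e - 3] + 3*e = -1 ∨ (3*e ≤ -3 ↔ 2*e + val = 3)) ↔ (¬(tab[val] + e > -6 ∧ tab[val] + e < -3))))


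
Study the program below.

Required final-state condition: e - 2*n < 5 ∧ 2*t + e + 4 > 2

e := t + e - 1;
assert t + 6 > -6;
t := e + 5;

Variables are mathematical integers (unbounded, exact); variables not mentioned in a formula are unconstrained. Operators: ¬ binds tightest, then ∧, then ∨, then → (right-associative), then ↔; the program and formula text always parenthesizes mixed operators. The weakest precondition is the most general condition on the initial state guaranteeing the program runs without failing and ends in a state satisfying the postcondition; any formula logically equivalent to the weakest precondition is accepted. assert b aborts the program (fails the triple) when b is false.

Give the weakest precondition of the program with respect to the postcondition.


Working backward. After the program, the postcondition e - 2*n < 5 ∧ 2*t + e + 4 > 2 must hold; in canonical form it is e < 2*n + 5 ∧ e + 2*t > -2.
Before t := e + 5: e < 2*n + 5 ∧ 3*e > -12
Before assert t + 6 > -6: t > -12 ∧ e < 2*n + 5 ∧ 3*e > -12
Before e := t + e - 1: t > -12 ∧ e + t < 2*n + 6 ∧ 3*e + 3*t > -9
Answer: WP = t > -12 ∧ e + t < 2*n + 6 ∧ 3*e + 3*t > -9


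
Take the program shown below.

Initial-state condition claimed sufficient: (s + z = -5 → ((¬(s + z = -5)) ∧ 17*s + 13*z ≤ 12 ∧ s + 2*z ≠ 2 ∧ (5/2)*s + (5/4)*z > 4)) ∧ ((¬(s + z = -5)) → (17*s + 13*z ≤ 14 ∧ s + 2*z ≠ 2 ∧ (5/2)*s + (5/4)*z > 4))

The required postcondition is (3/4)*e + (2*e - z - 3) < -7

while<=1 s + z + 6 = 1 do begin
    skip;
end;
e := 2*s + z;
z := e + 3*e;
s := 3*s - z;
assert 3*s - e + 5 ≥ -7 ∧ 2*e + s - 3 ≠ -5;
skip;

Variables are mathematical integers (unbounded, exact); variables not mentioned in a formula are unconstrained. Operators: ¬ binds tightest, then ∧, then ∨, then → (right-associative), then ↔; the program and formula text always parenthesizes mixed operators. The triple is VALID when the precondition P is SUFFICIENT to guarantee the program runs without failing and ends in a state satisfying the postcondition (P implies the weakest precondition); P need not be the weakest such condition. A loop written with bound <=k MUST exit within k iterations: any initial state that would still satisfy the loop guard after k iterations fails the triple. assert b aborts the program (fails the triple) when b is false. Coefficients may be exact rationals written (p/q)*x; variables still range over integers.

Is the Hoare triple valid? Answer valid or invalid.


Working backward. After the program, the postcondition (3/4)*e + (2*e - z - 3) < -7 must hold; in canonical form it is (11/4)*e < z - 4.
Before skip: (11/4)*e < z - 4
Before assert 3*s - e + 5 ≥ -7 ∧ 2*e + s - 3 ≠ -5: 3*s ≥ e - 12 ∧ 2*e + s ≠ -2 ∧ (11/4)*e < z - 4
Before s := 3*s - z: 9*s ≥ e + 3*z - 12 ∧ 2*e + 3*s ≠ z - 2 ∧ (11/4)*e < z - 4
Before z := e + 3*e: 9*s ≥ 13*e - 12 ∧ 3*s ≠ 2*e - 2 ∧ (5/4)*e > 4
Before e := 2*s + z: 17*s + 13*z ≤ 12 ∧ s + 2*z ≠ 2 ∧ (5/2)*s + (5/4)*z > 4
Before the loop (bound <=1), unroll the exhaustion recursion (WP_0 = exit-now case; WP_j = one more guarded iteration, up to j = 1):
  WP_0: (¬(s + z = -5)) ∧ 17*s + 13*z ≤ 12 ∧ s + 2*z ≠ 2 ∧ (5/2)*s + (5/4)*z > 4
  WP_1: (s + z = -5 → ((¬(s + z = -5)) ∧ 17*s + 13*z ≤ 12 ∧ s + 2*z ≠ 2 ∧ (5/2)*s + (5/4)*z > 4)) ∧ ((¬(s + z = -5)) → (17*s + 13*z ≤ 12 ∧ s + 2*z ≠ 2 ∧ (5/2)*s + (5/4)*z > 4))
So before the loop: (s + z = -5 → ((¬(s + z = -5)) ∧ 17*s + 13*z ≤ 12 ∧ s + 2*z ≠ 2 ∧ (5/2)*s + (5/4)*z > 4)) ∧ ((¬(s + z = -5)) → (17*s + 13*z ≤ 12 ∧ s + 2*z ≠ 2 ∧ (5/2)*s + (5/4)*z > 4))
The weakest precondition is (s + z = -5 → ((¬(s + z = -5)) ∧ 17*s + 13*z ≤ 12 ∧ s + 2*z ≠ 2 ∧ (5/2)*s + (5/4)*z > 4)) ∧ ((¬(s + z = -5)) → (17*s + 13*z ≤ 12 ∧ s + 2*z ≠ 2 ∧ (5/2)*s + (5/4)*z > 4)).
Check whether (s + z = -5 → ((¬(s + z = -5)) ∧ 17*s + 13*z ≤ 12 ∧ s + 2*z ≠ 2 ∧ (5/2)*s + (5/4)*z > 4)) ∧ ((¬(s + z = -5)) → (17*s + 13*z ≤ 14 ∧ s + 2*z ≠ 2 ∧ (5/2)*s + (5/4)*z > 4)) implies it.
Countermodel: at the initial state s = 23, z = -29, the precondition holds but the weakest precondition fails.
Answer: invalid


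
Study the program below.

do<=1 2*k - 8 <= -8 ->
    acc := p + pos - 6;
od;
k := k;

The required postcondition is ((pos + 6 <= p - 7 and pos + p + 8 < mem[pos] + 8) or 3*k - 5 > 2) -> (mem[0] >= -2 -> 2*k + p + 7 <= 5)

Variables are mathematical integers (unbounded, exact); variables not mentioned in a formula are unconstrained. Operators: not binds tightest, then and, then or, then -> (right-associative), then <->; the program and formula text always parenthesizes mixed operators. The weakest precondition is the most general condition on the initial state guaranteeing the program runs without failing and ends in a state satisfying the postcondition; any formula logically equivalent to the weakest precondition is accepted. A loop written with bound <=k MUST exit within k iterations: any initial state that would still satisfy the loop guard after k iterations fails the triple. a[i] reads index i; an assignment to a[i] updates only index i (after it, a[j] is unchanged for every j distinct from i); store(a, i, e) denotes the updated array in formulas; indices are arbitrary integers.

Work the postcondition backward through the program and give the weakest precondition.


Working backward. After the program, the postcondition ((pos + 6 <= p - 7 and pos + p + 8 < mem[pos] + 8) or 3*k - 5 > 2) -> (mem[0] >= -2 -> 2*k + p + 7 <= 5) must hold; in canonical form it is ((pos <= p - 13 and p + pos < mem[pos]) or 3*k > 7) -> (mem[0] >= -2 -> 2*k + p <= -2).
Before k := k: ((pos <= p - 13 and p + pos < mem[pos]) or 3*k > 7) -> (mem[0] >= -2 -> 2*k + p <= -2)
Before the loop (bound <=1), unroll the exhaustion recursion (WP_0 = exit-now case; WP_j = one more guarded iteration, up to j = 1):
  WP_0: (not (2*k <= 0)) and (((pos <= p - 13 and p + pos < mem[pos]) or 3*k > 7) -> (mem[0] >= -2 -> 2*k + p <= -2))
  WP_1: (2*k <= 0 -> ((not (2*k <= 0)) and (((pos <= p - 13 and p + pos < mem[pos]) or 3*k > 7) -> (mem[0] >= -2 -> 2*k + p <= -2)))) and ((not (2*k <= 0)) -> (((pos <= p - 13 and p + pos < mem[pos]) or 3*k > 7) -> (mem[0] >= -2 -> 2*k + p <= -2)))
So before the loop: (2*k <= 0 -> ((not (2*k <= 0)) and (((pos <= p - 13 and p + pos < mem[pos]) or 3*k > 7) -> (mem[0] >= -2 -> 2*k + p <= -2)))) and ((not (2*k <= 0)) -> (((pos <= p - 13 and p + pos < mem[pos]) or 3*k > 7) -> (mem[0] >= -2 -> 2*k + p <= -2)))
Answer: WP = (2*k <= 0 -> ((not (2*k <= 0)) and (((pos <= p - 13 and p + pos < mem[pos]) or 3*k > 7) -> (mem[0] >= -2 -> 2*k + p <= -2)))) and ((not (2*k <= 0)) -> (((pos <= p - 13 and p + pos < mem[pos]) or 3*k > 7) -> (mem[0] >= -2 -> 2*k + p <= -2)))


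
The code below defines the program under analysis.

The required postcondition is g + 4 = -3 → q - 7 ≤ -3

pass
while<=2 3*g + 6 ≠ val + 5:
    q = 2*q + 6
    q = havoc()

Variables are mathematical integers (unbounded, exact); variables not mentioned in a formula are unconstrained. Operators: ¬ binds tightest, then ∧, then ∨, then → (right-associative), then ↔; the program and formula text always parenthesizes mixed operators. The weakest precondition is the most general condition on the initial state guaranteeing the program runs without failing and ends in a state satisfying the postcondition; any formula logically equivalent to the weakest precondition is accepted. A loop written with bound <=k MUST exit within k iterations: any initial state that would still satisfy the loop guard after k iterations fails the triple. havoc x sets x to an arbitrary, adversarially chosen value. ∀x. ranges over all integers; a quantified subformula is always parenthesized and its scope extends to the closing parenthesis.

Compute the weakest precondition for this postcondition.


Working backward. After the program, the postcondition g + 4 = -3 → q - 7 ≤ -3 must hold; in canonical form it is g = -7 → q ≤ 4.
Before the loop (bound <=2), unroll the exhaustion recursion (WP_0 = exit-now case; WP_j = one more guarded iteration, up to j = 2):
  WP_0: (¬(3*g ≠ val - 1)) ∧ (g = -7 → q ≤ 4)
  WP_1: (3*g ≠ val - 1 → (∀q_1. ((¬(3*g ≠ val - 1)) ∧ (g = -7 → q_1 ≤ 4)))) ∧ ((¬(3*g ≠ val - 1)) → (g = -7 → q ≤ 4))
  WP_2: (3*g ≠ val - 1 → (∀q_2. ((3*g ≠ val - 1 → (∀q_1. ((¬(3*g ≠ val - 1)) ∧ (g = -7 → q_1 ≤ 4)))) ∧ ((¬(3*g ≠ val - 1)) → (g = -7 → q_2 ≤ 4))))) ∧ ((¬(3*g ≠ val - 1)) → (g = -7 → q ≤ 4))
So before the loop: (3*g ≠ val - 1 → (∀q_2. ((3*g ≠ val - 1 → (∀q_1. ((¬(3*g ≠ val - 1)) ∧ (g = -7 → q_1 ≤ 4)))) ∧ ((¬(3*g ≠ val - 1)) → (g = -7 → q_2 ≤ 4))))) ∧ ((¬(3*g ≠ val - 1)) → (g = -7 → q ≤ 4))
Before skip: (3*g ≠ val - 1 → (∀q_2. ((3*g ≠ val - 1 → (∀q_1. ((¬(3*g ≠ val - 1)) ∧ (g = -7 → q_1 ≤ 4)))) ∧ ((¬(3*g ≠ val - 1)) → (g = -7 → q_2 ≤ 4))))) ∧ ((¬(3*g ≠ val - 1)) → (g = -7 → q ≤ 4))
Answer: WP = (3*g ≠ val - 1 → (∀q_2. ((3*g ≠ val - 1 → (∀q_1. ((¬(3*g ≠ val - 1)) ∧ (g = -7 → q_1 ≤ 4)))) ∧ ((¬(3*g ≠ val - 1)) → (g = -7 → q_2 ≤ 4))))) ∧ ((¬(3*g ≠ val - 1)) → (g = -7 → q ≤ 4))


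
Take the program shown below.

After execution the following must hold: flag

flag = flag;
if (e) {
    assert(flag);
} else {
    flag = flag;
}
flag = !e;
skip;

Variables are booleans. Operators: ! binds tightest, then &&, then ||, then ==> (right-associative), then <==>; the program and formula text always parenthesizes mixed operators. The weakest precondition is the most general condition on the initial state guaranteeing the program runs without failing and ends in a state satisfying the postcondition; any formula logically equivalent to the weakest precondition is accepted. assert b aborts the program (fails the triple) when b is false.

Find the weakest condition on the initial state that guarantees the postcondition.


Working backward. After the program, flag must hold.
Before skip: flag
Before flag := !e: !e
Then branch requires flag && (!e); else branch requires !e.
Before the if: e ==> (flag && (!e))
Before flag := flag: e ==> (flag && (!e))
Answer: WP = e ==> (flag && (!e))
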